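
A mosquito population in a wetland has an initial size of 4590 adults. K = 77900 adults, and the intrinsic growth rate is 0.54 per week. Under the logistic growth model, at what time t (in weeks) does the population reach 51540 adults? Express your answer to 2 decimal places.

6.37 weeks

A = (K − N₀)/N₀ = (77900 − 4590)/4590 = 15.972.
Solve 77900/(1 + 15.972·e^(−0.54t)) = 51540: 1 + 15.972·e^(−0.54t) = 1.5114, so e^(−0.54t) = 0.0320221.
−0.54·t = ln(0.0320221) = -3.4413, so t = 3.4413/0.54 = 6.3728.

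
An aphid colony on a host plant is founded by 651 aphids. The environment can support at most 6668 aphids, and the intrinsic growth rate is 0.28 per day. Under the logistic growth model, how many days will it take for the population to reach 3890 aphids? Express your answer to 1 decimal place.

9.1 days

A = (K − N₀)/N₀ = (6668 − 651)/651 = 9.2427.
Solve 6668/(1 + 9.2427·e^(−0.28t)) = 3890: 1 + 9.2427·e^(−0.28t) = 1.7141, so e^(−0.28t) = 0.0772651.
−0.28·t = ln(0.0772651) = -2.5605, so t = 2.5605/0.28 = 9.1447.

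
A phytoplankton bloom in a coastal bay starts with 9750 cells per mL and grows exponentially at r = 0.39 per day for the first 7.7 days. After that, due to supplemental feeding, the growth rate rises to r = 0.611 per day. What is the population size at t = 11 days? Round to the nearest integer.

Phase 1: N(7.7) = 9750·e^(0.39×7.7) = 9750·e^3.003 = 196422.
Phase 2 runs for 11 − 7.7 = 3.3 days at r = 0.611.
N(11) = 196422·e^(0.611×3.3) = 196422·e^2.016 = 1.475227×10^6.

1475227 cells per mL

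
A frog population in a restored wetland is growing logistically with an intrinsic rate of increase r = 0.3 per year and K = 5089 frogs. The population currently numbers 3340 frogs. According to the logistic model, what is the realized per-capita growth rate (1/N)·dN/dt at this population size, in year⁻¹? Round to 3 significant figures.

(1/N)·dN/dt = r(1 − N/K) = 0.3 × (1 − 3340/5089).
= 0.3 × 0.34368 = 0.1031.

0.103 per year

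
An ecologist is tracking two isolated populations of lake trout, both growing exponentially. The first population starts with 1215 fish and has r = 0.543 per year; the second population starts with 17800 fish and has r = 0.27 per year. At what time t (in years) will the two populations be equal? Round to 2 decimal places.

9.83 years

Set 1215·e^(0.543t) = 17800·e^(0.27t).
e^((0.543 − 0.27)t) = 17800/1215 → e^(0.273·t) = 14.65.
0.273·t = ln(14.65) = 2.6845, so t = 2.6845/0.273 = 9.8332.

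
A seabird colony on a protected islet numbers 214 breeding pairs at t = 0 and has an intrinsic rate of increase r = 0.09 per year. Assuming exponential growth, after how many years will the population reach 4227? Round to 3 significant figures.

Set N₀·e^(rt) = 4227: e^(0.09·t) = 4227/214 = 19.752.
0.09·t = ln(19.752) = 2.9833, so t = 2.9833/0.09 = 33.147.

33.1 years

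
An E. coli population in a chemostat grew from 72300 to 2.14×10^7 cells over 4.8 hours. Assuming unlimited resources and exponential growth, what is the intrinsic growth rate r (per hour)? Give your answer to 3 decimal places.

1.185 per hour

From N(t) = N₀·e^(rt): e^(r·4.8) = 2.14×10^7/72300 = 295.99.
r·4.8 = ln(295.99) = 5.6903, so r = 5.6903/4.8 = 1.1855.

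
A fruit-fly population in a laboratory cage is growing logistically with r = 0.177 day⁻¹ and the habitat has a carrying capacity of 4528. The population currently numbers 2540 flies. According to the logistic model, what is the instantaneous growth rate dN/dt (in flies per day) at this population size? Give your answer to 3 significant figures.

197 flies per day

dN/dt = rN(1 − N/K) = 0.177 × 2540 × (1 − 2540/4528).
1 − 2540/4528 = 0.43905; dN/dt = 0.177 × 2540 × 0.43905 = 197.39.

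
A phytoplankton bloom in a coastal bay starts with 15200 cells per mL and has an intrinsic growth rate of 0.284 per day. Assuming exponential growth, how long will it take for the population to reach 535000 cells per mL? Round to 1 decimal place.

12.5 days

Set N₀·e^(rt) = 535000: e^(0.284·t) = 535000/15200 = 35.197.
0.284·t = ln(35.197) = 3.561, so t = 3.561/0.284 = 12.539.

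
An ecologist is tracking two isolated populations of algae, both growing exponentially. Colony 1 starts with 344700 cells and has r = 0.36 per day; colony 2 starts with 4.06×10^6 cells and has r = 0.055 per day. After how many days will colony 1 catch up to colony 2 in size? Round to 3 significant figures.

Set 344700·e^(0.36t) = 4.06×10^6·e^(0.055t).
e^((0.36 − 0.055)t) = 4.06×10^6/344700 → e^(0.305·t) = 11.778.
0.305·t = ln(11.778) = 2.4663, so t = 2.4663/0.305 = 8.0861.

8.09 days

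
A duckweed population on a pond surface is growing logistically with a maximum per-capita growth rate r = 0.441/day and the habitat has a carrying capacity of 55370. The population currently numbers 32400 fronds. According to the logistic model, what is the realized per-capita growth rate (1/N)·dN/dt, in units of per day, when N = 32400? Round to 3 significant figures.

0.183 per day

(1/N)·dN/dt = r(1 − N/K) = 0.441 × (1 − 32400/55370).
= 0.441 × 0.41485 = 0.18295.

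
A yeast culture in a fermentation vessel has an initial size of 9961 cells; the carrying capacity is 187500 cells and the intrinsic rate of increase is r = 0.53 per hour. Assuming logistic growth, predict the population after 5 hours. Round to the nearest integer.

82992 cells

A = (K − N₀)/N₀ = (187500 − 9961)/9961 = 17.823.
N(t) = K/(1 + A·e^(−rt)) = 187500/(1 + 17.823×e^(−0.53×5)).
e^(−2.65) = 0.070651; denominator = 1 + 17.823×0.070651 = 2.2592.
N = 187500/2.2592 = 82992.3.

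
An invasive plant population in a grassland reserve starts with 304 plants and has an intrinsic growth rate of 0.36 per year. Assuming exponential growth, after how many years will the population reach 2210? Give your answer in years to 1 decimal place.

5.5 years

Set N₀·e^(rt) = 2210: e^(0.36·t) = 2210/304 = 7.2697.
0.36·t = ln(7.2697) = 1.9837, so t = 1.9837/0.36 = 5.5103.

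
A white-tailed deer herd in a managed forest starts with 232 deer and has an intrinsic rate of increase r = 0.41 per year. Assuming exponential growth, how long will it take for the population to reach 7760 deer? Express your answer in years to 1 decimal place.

8.6 years

Set N₀·e^(rt) = 7760: e^(0.41·t) = 7760/232 = 33.448.
0.41·t = ln(33.448) = 3.51, so t = 3.51/0.41 = 8.561.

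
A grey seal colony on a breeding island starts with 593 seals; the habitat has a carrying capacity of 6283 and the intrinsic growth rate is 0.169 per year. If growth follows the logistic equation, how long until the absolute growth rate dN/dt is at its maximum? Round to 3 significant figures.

13.4 years

Logistic growth is fastest at N = K/2 = 3141.5.
A = (K − N₀)/N₀ = 9.5953. Set K/(1 + A·e^(−rt)) = K/2 → A·e^(−rt) = 1.
e^(−0.169t) = 1/9.5953 = 0.104218, so t = ln(9.5953)/0.169 = 2.2613/0.169 = 13.38.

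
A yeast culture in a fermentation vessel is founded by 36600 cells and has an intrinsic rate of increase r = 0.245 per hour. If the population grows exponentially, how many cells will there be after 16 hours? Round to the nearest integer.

1844656 cells

N(t) = N₀·e^(rt) = 36600 × e^(0.245×16) = 36600 × e^3.92.
e^3.92 ≈ 50.4, so N ≈ 36600 × 50.4 = 1.844656×10^6.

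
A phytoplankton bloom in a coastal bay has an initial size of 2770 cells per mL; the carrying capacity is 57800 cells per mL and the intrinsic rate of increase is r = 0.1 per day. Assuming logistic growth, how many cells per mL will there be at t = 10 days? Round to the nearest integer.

6957 cells per mL

A = (K − N₀)/N₀ = (57800 − 2770)/2770 = 19.866.
N(t) = K/(1 + A·e^(−rt)) = 57800/(1 + 19.866×e^(−0.1×10)).
e^(−1) = 0.36788; denominator = 1 + 19.866×0.36788 = 8.3084.
N = 57800/8.3084 = 6956.77.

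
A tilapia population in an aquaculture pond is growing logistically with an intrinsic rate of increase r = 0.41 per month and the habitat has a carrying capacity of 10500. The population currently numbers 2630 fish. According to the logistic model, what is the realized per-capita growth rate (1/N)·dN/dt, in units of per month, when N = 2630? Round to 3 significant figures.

0.307 per month

(1/N)·dN/dt = r(1 − N/K) = 0.41 × (1 − 2630/10500).
= 0.41 × 0.74952 = 0.3073.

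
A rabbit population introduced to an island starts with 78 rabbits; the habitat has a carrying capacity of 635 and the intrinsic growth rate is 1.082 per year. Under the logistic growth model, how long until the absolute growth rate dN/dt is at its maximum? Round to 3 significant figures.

Logistic growth is fastest at N = K/2 = 317.5.
A = (K − N₀)/N₀ = 7.141. Set K/(1 + A·e^(−rt)) = K/2 → A·e^(−rt) = 1.
e^(−1.082t) = 1/7.141 = 0.140036, so t = ln(7.141)/1.082 = 1.9659/1.082 = 1.8169.

1.82 years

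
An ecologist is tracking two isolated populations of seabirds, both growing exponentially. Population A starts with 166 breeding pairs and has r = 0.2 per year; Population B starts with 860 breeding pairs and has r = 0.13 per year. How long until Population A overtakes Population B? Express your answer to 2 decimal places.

Set 166·e^(0.2t) = 860·e^(0.13t).
e^((0.2 − 0.13)t) = 860/166 → e^(0.07·t) = 5.1807.
0.07·t = ln(5.1807) = 1.6449, so t = 1.6449/0.07 = 23.499.

23.50 years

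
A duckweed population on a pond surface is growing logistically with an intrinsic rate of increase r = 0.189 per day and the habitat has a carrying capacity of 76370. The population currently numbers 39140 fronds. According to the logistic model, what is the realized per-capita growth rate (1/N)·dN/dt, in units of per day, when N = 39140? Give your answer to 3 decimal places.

(1/N)·dN/dt = r(1 − N/K) = 0.189 × (1 − 39140/76370).
= 0.189 × 0.4875 = 0.092137.

0.092 per day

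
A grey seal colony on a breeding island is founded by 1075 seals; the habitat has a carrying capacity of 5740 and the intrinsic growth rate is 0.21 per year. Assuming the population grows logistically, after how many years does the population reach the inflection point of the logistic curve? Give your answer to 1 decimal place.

Logistic growth is fastest at N = K/2 = 2870.
A = (K − N₀)/N₀ = 4.3395. Set K/(1 + A·e^(−rt)) = K/2 → A·e^(−rt) = 1.
e^(−0.21t) = 1/4.3395 = 0.230439, so t = ln(4.3395)/0.21 = 1.4678/0.21 = 6.9894.

7.0 years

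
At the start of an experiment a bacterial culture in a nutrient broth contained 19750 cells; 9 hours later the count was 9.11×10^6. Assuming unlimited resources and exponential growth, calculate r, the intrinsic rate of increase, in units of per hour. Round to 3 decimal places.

From N(t) = N₀·e^(rt): e^(r·9) = 9.11×10^6/19750 = 461.27.
r·9 = ln(461.27) = 6.134, so r = 6.134/9 = 0.68155.

0.682 per hour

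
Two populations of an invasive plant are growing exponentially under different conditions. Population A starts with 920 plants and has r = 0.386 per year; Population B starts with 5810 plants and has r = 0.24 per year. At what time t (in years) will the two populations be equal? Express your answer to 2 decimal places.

Set 920·e^(0.386t) = 5810·e^(0.24t).
e^((0.386 − 0.24)t) = 5810/920 → e^(0.146·t) = 6.3152.
0.146·t = ln(6.3152) = 1.843, so t = 1.843/0.146 = 12.623.

12.62 years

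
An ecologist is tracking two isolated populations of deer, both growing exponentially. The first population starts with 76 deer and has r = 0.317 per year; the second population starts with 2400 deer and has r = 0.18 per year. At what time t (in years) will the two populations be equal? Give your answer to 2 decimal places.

25.20 years

Set 76·e^(0.317t) = 2400·e^(0.18t).
e^((0.317 − 0.18)t) = 2400/76 → e^(0.137·t) = 31.579.
0.137·t = ln(31.579) = 3.4525, so t = 3.4525/0.137 = 25.201.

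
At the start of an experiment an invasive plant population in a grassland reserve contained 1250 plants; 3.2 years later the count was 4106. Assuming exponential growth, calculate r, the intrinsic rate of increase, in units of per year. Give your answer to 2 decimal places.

From N(t) = N₀·e^(rt): e^(r·3.2) = 4106/1250 = 3.2848.
r·3.2 = ln(3.2848) = 1.1893, so r = 1.1893/3.2 = 0.37166.

0.37 per year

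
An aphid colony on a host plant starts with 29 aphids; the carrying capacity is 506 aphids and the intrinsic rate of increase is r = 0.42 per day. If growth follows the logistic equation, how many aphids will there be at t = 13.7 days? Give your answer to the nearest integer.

A = (K − N₀)/N₀ = (506 − 29)/29 = 16.448.
N(t) = K/(1 + A·e^(−rt)) = 506/(1 + 16.448×e^(−0.42×13.7)).
e^(−5.754) = 0.0031701; denominator = 1 + 16.448×0.0031701 = 1.0521.
N = 506/1.0521 = 480.924.

481 aphids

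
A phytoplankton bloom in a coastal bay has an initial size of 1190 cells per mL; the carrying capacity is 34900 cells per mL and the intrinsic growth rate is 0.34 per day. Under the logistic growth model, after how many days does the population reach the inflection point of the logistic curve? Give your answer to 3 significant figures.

9.83 days

Logistic growth is fastest at N = K/2 = 17450.
A = (K − N₀)/N₀ = 28.328. Set K/(1 + A·e^(−rt)) = K/2 → A·e^(−rt) = 1.
e^(−0.34t) = 1/28.328 = 0.0353011, so t = ln(28.328)/0.34 = 3.3438/0.34 = 9.8348.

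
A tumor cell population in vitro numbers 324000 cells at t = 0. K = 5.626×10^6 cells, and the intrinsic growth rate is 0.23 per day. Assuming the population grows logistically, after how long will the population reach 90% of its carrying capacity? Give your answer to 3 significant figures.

21.7 days

A = (K − N₀)/N₀ = (5.626×10^6 − 324000)/324000 = 16.364.
Solve 5.626×10^6/(1 + 16.364·e^(−0.23t)) = 5.0634×10^6: 1 + 16.364·e^(−0.23t) = 1.1111, so e^(−0.23t) = 0.00678989.
−0.23·t = ln(0.00678989) = -4.9923, so t = 4.9923/0.23 = 21.706.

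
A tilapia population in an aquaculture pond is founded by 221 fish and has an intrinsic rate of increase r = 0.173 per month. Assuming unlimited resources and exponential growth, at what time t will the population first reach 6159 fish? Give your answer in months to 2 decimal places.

19.23 months

Set N₀·e^(rt) = 6159: e^(0.173·t) = 6159/221 = 27.869.
0.173·t = ln(27.869) = 3.3275, so t = 3.3275/0.173 = 19.234.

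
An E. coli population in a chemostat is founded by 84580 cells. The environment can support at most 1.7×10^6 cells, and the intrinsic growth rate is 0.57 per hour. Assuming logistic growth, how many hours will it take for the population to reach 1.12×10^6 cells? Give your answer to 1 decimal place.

A = (K − N₀)/N₀ = (1.7×10^6 − 84580)/84580 = 19.099.
Solve 1.7×10^6/(1 + 19.099·e^(−0.57t)) = 1.12×10^6: 1 + 19.099·e^(−0.57t) = 1.5179, so e^(−0.57t) = 0.0271139.
−0.57·t = ln(0.0271139) = -3.6077, so t = 3.6077/0.57 = 6.3293.

6.3 hours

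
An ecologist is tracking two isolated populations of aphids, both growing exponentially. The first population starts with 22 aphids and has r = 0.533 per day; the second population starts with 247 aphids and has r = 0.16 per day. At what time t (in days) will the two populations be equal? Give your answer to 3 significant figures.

6.48 days

Set 22·e^(0.533t) = 247·e^(0.16t).
e^((0.533 − 0.16)t) = 247/22 → e^(0.373·t) = 11.227.
0.373·t = ln(11.227) = 2.4183, so t = 2.4183/0.373 = 6.4835.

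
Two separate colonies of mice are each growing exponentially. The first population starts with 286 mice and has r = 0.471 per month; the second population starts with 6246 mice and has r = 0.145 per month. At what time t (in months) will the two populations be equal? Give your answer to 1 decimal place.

9.5 months

Set 286·e^(0.471t) = 6246·e^(0.145t).
e^((0.471 − 0.145)t) = 6246/286 → e^(0.326·t) = 21.839.
0.326·t = ln(21.839) = 3.0837, so t = 3.0837/0.326 = 9.4592.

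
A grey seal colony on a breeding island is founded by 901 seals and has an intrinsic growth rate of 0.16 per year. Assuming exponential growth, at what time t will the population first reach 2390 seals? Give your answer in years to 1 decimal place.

Set N₀·e^(rt) = 2390: e^(0.16·t) = 2390/901 = 2.6526.
0.16·t = ln(2.6526) = 0.97554, so t = 0.97554/0.16 = 6.0971.

6.1 years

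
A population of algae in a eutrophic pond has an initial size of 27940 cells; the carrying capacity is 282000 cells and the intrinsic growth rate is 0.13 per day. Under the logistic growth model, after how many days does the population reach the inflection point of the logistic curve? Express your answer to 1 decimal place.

17.0 days

Logistic growth is fastest at N = K/2 = 141000.
A = (K − N₀)/N₀ = 9.0931. Set K/(1 + A·e^(−rt)) = K/2 → A·e^(−rt) = 1.
e^(−0.13t) = 1/9.0931 = 0.109974, so t = ln(9.0931)/0.13 = 2.2075/0.13 = 16.981.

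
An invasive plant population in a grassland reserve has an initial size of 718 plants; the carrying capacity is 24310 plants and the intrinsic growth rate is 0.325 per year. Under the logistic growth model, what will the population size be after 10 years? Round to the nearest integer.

10690 plants

A = (K − N₀)/N₀ = (24310 − 718)/718 = 32.858.
N(t) = K/(1 + A·e^(−rt)) = 24310/(1 + 32.858×e^(−0.325×10)).
e^(−3.25) = 0.038774; denominator = 1 + 32.858×0.038774 = 2.274.
N = 24310/2.274 = 10690.2.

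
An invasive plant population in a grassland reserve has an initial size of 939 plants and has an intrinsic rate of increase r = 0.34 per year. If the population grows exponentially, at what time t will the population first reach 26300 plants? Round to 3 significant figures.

9.80 years

Set N₀·e^(rt) = 26300: e^(0.34·t) = 26300/939 = 28.009.
0.34·t = ln(28.009) = 3.3325, so t = 3.3325/0.34 = 9.8015.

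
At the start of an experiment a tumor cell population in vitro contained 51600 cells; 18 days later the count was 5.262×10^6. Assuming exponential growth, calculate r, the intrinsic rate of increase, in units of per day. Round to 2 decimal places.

0.26 per day

From N(t) = N₀·e^(rt): e^(r·18) = 5.262×10^6/51600 = 101.98.
r·18 = ln(101.98) = 4.6247, so r = 4.6247/18 = 0.25693.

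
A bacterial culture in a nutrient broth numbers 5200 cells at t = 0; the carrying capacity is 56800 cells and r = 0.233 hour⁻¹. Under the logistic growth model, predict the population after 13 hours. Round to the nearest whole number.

38380 cells

A = (K − N₀)/N₀ = (56800 − 5200)/5200 = 9.9231.
N(t) = K/(1 + A·e^(−rt)) = 56800/(1 + 9.9231×e^(−0.233×13)).
e^(−3.029) = 0.048364; denominator = 1 + 9.9231×0.048364 = 1.4799.
N = 56800/1.4799 = 38380.5.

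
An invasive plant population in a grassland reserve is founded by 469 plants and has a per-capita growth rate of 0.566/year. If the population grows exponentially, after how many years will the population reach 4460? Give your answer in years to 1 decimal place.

4.0 years

Set N₀·e^(rt) = 4460: e^(0.566·t) = 4460/469 = 9.5096.
0.566·t = ln(9.5096) = 2.2523, so t = 2.2523/0.566 = 3.9793.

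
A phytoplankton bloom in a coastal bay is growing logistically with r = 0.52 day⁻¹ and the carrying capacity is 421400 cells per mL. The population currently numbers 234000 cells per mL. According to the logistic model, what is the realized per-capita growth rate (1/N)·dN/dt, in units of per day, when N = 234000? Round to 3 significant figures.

0.231 per day

(1/N)·dN/dt = r(1 − N/K) = 0.52 × (1 − 234000/421400).
= 0.52 × 0.44471 = 0.23125.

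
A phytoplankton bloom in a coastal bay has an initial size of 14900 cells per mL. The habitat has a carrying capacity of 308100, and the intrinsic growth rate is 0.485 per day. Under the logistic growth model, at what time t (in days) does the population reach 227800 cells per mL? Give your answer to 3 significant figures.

8.29 days

A = (K − N₀)/N₀ = (308100 − 14900)/14900 = 19.678.
Solve 308100/(1 + 19.678·e^(−0.485t)) = 227800: 1 + 19.678·e^(−0.485t) = 1.3525, so e^(−0.485t) = 0.0179137.
−0.485·t = ln(0.0179137) = -4.0222, so t = 4.0222/0.485 = 8.2932.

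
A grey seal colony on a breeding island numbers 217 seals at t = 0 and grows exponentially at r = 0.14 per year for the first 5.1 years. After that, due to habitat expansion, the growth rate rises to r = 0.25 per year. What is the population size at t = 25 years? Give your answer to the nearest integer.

64145 seals

Phase 1: N(5.1) = 217·e^(0.14×5.1) = 217·e^0.714 = 443.145.
Phase 2 runs for 25 − 5.1 = 19.9 years at r = 0.25.
N(25) = 443.145·e^(0.25×19.9) = 443.145·e^4.975 = 64144.7.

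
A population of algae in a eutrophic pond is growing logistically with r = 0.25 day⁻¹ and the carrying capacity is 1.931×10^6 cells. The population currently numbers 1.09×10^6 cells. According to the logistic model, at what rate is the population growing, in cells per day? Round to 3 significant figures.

dN/dt = rN(1 − N/K) = 0.25 × 1.09×10^6 × (1 − 1.09×10^6/1.931×10^6).
1 − 1.09×10^6/1.931×10^6 = 0.43553; dN/dt = 0.25 × 1.09×10^6 × 0.43553 = 1.18681×10^5.

119000 cells per day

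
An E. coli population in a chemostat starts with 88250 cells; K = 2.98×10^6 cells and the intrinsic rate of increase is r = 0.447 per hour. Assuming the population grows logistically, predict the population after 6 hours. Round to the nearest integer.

919138 cells

A = (K − N₀)/N₀ = (2.98×10^6 − 88250)/88250 = 32.768.
N(t) = K/(1 + A·e^(−rt)) = 2.98×10^6/(1 + 32.768×e^(−0.447×6)).
e^(−2.682) = 0.068426; denominator = 1 + 32.768×0.068426 = 3.2422.
N = 2.98×10^6/3.2422 = 919138.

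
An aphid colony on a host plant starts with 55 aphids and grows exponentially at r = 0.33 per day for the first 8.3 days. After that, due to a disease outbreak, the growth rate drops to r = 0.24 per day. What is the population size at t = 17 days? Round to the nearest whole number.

Phase 1: N(8.3) = 55·e^(0.33×8.3) = 55·e^2.739 = 850.933.
Phase 2 runs for 17 − 8.3 = 8.7 days at r = 0.24.
N(17) = 850.933·e^(0.24×8.7) = 850.933·e^2.088 = 6865.97.

6866 aphids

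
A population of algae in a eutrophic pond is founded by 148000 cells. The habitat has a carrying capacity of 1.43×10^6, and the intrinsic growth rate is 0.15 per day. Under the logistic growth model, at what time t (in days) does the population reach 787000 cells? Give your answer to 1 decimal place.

15.7 days

A = (K − N₀)/N₀ = (1.43×10^6 − 148000)/148000 = 8.6622.
Solve 1.43×10^6/(1 + 8.6622·e^(−0.15t)) = 787000: 1 + 8.6622·e^(−0.15t) = 1.817, so e^(−0.15t) = 0.0943213.
−0.15·t = ln(0.0943213) = -2.361, so t = 2.361/0.15 = 15.74.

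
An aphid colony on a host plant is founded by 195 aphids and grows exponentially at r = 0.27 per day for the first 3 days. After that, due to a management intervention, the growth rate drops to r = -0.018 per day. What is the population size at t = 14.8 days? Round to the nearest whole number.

Phase 1: N(3) = 195·e^(0.27×3) = 195·e^0.81 = 438.342.
Phase 2 runs for 14.8 − 3 = 11.8 days at r = -0.018.
N(14.8) = 438.342·e^(-0.018×11.8) = 438.342·e^-0.2124 = 354.461.

354 aphids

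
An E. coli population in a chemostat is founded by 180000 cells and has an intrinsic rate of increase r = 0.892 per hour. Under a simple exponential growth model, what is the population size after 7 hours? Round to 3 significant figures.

N(t) = N₀·e^(rt) = 180000 × e^(0.892×7) = 180000 × e^6.244.
e^6.244 ≈ 514.91, so N ≈ 180000 × 514.91 = 9.268453×10^7.

92700000 cells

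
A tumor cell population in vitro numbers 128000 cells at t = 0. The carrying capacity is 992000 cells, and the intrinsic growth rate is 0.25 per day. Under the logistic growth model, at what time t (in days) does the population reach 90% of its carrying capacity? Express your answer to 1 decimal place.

A = (K − N₀)/N₀ = (992000 − 128000)/128000 = 6.75.
Solve 992000/(1 + 6.75·e^(−0.25t)) = 892800: 1 + 6.75·e^(−0.25t) = 1.1111, so e^(−0.25t) = 0.0164609.
−0.25·t = ln(0.0164609) = -4.1068, so t = 4.1068/0.25 = 16.427.

16.4 days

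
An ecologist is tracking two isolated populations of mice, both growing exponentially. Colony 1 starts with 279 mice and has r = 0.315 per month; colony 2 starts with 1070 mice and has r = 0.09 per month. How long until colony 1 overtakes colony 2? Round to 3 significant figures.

5.97 months

Set 279·e^(0.315t) = 1070·e^(0.09t).
e^((0.315 − 0.09)t) = 1070/279 → e^(0.225·t) = 3.8351.
0.225·t = ln(3.8351) = 1.3442, so t = 1.3442/0.225 = 5.9742.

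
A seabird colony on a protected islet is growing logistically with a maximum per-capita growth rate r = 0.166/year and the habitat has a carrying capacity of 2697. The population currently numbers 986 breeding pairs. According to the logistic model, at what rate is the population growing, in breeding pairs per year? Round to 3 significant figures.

dN/dt = rN(1 − N/K) = 0.166 × 986 × (1 − 986/2697).
1 − 986/2697 = 0.63441; dN/dt = 0.166 × 986 × 0.63441 = 103.84.

104 breeding pairs per year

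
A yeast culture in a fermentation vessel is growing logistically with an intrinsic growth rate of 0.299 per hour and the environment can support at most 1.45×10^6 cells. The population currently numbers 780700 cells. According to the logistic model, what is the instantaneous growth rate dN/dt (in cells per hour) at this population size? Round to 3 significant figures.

108000 cells per hour

dN/dt = rN(1 − N/K) = 0.299 × 780700 × (1 − 780700/1.45×10^6).
1 − 780700/1.45×10^6 = 0.46159; dN/dt = 0.299 × 780700 × 0.46159 = 1.07748×10^5.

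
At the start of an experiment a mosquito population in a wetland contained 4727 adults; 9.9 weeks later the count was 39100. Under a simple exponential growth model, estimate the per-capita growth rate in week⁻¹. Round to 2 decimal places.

From N(t) = N₀·e^(rt): e^(r·9.9) = 39100/4727 = 8.2716.
r·9.9 = ln(8.2716) = 2.1128, so r = 2.1128/9.9 = 0.21342.

0.21 per week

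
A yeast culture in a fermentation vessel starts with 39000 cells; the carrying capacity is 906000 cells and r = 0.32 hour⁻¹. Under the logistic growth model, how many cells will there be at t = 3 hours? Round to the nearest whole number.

A = (K − N₀)/N₀ = (906000 − 39000)/39000 = 22.231.
N(t) = K/(1 + A·e^(−rt)) = 906000/(1 + 22.231×e^(−0.32×3)).
e^(−0.96) = 0.38289; denominator = 1 + 22.231×0.38289 = 9.512.
N = 906000/9.512 = 95248.1.

95248 cells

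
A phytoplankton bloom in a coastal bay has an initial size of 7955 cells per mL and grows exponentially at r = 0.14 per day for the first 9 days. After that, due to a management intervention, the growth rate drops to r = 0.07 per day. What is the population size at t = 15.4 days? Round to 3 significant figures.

Phase 1: N(9) = 7955·e^(0.14×9) = 7955·e^1.26 = 28044.7.
Phase 2 runs for 15.4 − 9 = 6.4 days at r = 0.07.
N(15.4) = 28044.7·e^(0.07×6.4) = 28044.7·e^0.448 = 43895.

43900 cells per mL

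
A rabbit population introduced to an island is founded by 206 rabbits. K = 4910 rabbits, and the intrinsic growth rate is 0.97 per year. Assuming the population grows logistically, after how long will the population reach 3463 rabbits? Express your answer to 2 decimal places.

A = (K − N₀)/N₀ = (4910 − 206)/206 = 22.835.
Solve 4910/(1 + 22.835·e^(−0.97t)) = 3463: 1 + 22.835·e^(−0.97t) = 1.4178, so e^(−0.97t) = 0.0182985.
−0.97·t = ln(0.0182985) = -4.0009, so t = 4.0009/0.97 = 4.1247.

4.12 years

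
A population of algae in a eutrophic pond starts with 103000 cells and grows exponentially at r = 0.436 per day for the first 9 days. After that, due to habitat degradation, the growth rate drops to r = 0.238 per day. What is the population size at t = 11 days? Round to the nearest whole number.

Phase 1: N(9) = 103000·e^(0.436×9) = 103000·e^3.924 = 5.212052×10^6.
Phase 2 runs for 11 − 9 = 2 days at r = 0.238.
N(11) = 5.212052×10^6·e^(0.238×2) = 5.212052×10^6·e^0.476 = 8.389439×10^6.

8389439 cells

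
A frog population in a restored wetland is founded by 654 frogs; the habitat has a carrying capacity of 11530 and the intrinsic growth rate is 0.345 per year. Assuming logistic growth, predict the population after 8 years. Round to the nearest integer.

A = (K − N₀)/N₀ = (11530 − 654)/654 = 16.63.
N(t) = K/(1 + A·e^(−rt)) = 11530/(1 + 16.63×e^(−0.345×8)).
e^(−2.76) = 0.063292; denominator = 1 + 16.63×0.063292 = 2.0525.
N = 11530/2.0525 = 5617.43.

5617 frogs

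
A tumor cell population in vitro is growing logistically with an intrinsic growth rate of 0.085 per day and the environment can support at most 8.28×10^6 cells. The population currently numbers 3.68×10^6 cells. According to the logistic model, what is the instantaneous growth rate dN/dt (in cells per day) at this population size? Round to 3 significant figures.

dN/dt = rN(1 − N/K) = 0.085 × 3.68×10^6 × (1 − 3.68×10^6/8.28×10^6).
1 − 3.68×10^6/8.28×10^6 = 0.55556; dN/dt = 0.085 × 3.68×10^6 × 0.55556 = 1.73778×10^5.

174000 cells per day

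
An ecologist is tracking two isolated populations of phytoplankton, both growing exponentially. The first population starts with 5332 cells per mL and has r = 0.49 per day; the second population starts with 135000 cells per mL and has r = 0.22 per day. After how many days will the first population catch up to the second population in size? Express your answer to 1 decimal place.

Set 5332·e^(0.49t) = 135000·e^(0.22t).
e^((0.49 − 0.22)t) = 135000/5332 → e^(0.27·t) = 25.319.
0.27·t = ln(25.319) = 3.2315, so t = 3.2315/0.27 = 11.969.

12.0 days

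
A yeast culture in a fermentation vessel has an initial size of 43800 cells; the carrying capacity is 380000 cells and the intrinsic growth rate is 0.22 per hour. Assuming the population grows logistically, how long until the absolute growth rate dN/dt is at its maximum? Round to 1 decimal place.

9.3 hours

Logistic growth is fastest at N = K/2 = 190000.
A = (K − N₀)/N₀ = 7.6758. Set K/(1 + A·e^(−rt)) = K/2 → A·e^(−rt) = 1.
e^(−0.22t) = 1/7.6758 = 0.13028, so t = ln(7.6758)/0.22 = 2.0381/0.22 = 9.264.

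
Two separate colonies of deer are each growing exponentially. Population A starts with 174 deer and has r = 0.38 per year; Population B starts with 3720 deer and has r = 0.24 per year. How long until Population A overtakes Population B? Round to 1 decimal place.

21.9 years

Set 174·e^(0.38t) = 3720·e^(0.24t).
e^((0.38 − 0.24)t) = 3720/174 → e^(0.14·t) = 21.379.
0.14·t = ln(21.379) = 3.0624, so t = 3.0624/0.14 = 21.874.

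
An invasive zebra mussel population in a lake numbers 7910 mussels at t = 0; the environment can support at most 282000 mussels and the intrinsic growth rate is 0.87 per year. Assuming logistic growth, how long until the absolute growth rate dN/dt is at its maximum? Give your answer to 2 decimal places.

4.08 years

Logistic growth is fastest at N = K/2 = 141000.
A = (K − N₀)/N₀ = 34.651. Set K/(1 + A·e^(−rt)) = K/2 → A·e^(−rt) = 1.
e^(−0.87t) = 1/34.651 = 0.0288591, so t = ln(34.651)/0.87 = 3.5453/0.87 = 4.0751.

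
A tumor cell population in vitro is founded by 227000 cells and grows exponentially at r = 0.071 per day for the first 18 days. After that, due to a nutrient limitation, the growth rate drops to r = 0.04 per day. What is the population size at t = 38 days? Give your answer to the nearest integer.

1813384 cells

Phase 1: N(18) = 227000·e^(0.071×18) = 227000·e^1.278 = 814806.
Phase 2 runs for 38 − 18 = 20 days at r = 0.04.
N(38) = 814806·e^(0.04×20) = 814806·e^0.8 = 1.813384×10^6.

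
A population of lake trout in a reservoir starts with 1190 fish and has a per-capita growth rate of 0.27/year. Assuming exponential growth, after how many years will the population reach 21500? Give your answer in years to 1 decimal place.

Set N₀·e^(rt) = 21500: e^(0.27·t) = 21500/1190 = 18.067.
0.27·t = ln(18.067) = 2.8941, so t = 2.8941/0.27 = 10.719.

10.7 years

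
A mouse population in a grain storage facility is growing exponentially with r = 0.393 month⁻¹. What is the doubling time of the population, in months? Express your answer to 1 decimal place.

1.8 months

Doubling time t_d = ln(2)/r = 0.6931/0.393 = 1.7637.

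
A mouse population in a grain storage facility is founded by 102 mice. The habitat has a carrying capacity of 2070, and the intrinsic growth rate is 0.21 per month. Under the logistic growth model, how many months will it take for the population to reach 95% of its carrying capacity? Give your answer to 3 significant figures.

A = (K − N₀)/N₀ = (2070 − 102)/102 = 19.294.
Solve 2070/(1 + 19.294·e^(−0.21t)) = 1966.5: 1 + 19.294·e^(−0.21t) = 1.0526, so e^(−0.21t) = 0.00272786.
−0.21·t = ln(0.00272786) = -5.9042, so t = 5.9042/0.21 = 28.115.

28.1 months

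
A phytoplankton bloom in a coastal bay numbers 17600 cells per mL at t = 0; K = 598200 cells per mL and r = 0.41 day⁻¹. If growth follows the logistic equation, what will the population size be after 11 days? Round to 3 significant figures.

439000 cells per mL

A = (K − N₀)/N₀ = (598200 − 17600)/17600 = 32.989.
N(t) = K/(1 + A·e^(−rt)) = 598200/(1 + 32.989×e^(−0.41×11)).
e^(−4.51) = 0.010998; denominator = 1 + 32.989×0.010998 = 1.3628.
N = 598200/1.3628 = 438941.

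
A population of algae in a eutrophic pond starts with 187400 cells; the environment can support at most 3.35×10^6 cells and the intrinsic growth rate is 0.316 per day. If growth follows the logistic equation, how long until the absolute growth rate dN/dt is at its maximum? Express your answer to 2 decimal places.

8.94 days

Logistic growth is fastest at N = K/2 = 1.675×10^6.
A = (K − N₀)/N₀ = 16.876. Set K/(1 + A·e^(−rt)) = K/2 → A·e^(−rt) = 1.
e^(−0.316t) = 1/16.876 = 0.059255, so t = ln(16.876)/0.316 = 2.8259/0.316 = 8.9427.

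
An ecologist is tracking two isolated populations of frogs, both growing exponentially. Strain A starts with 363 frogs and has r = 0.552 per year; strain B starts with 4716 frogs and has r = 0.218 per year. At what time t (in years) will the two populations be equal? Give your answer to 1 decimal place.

Set 363·e^(0.552t) = 4716·e^(0.218t).
e^((0.552 − 0.218)t) = 4716/363 → e^(0.334·t) = 12.992.
0.334·t = ln(12.992) = 2.5643, so t = 2.5643/0.334 = 7.6776.

7.7 years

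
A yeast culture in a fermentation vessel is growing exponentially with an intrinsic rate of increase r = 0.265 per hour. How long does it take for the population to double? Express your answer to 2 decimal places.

Doubling time t_d = ln(2)/r = 0.6931/0.265 = 2.6156.

2.62 hours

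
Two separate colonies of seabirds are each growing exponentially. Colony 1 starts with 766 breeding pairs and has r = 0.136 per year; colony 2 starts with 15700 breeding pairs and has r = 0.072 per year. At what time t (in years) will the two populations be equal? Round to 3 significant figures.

Set 766·e^(0.136t) = 15700·e^(0.072t).
e^((0.136 − 0.072)t) = 15700/766 → e^(0.064·t) = 20.496.
0.064·t = ln(20.496) = 3.0202, so t = 3.0202/0.064 = 47.191.

47.2 years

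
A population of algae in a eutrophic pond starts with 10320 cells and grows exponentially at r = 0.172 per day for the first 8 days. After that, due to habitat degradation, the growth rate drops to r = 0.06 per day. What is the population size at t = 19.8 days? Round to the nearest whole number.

Phase 1: N(8) = 10320·e^(0.172×8) = 10320·e^1.376 = 40857.2.
Phase 2 runs for 19.8 − 8 = 11.8 days at r = 0.06.
N(19.8) = 40857.2·e^(0.06×11.8) = 40857.2·e^0.708 = 82937.2.

82937 cells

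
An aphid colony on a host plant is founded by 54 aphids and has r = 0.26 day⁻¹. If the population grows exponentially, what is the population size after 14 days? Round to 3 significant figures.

N(t) = N₀·e^(rt) = 54 × e^(0.26×14) = 54 × e^3.64.
e^3.64 ≈ 38.092, so N ≈ 54 × 38.092 = 2056.96.

2060 aphids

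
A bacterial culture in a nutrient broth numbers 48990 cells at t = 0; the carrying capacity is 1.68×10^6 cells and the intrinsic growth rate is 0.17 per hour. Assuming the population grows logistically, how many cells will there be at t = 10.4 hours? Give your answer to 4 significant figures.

251400 cells

A = (K − N₀)/N₀ = (1.68×10^6 − 48990)/48990 = 33.293.
N(t) = K/(1 + A·e^(−rt)) = 1.68×10^6/(1 + 33.293×e^(−0.17×10.4)).
e^(−1.768) = 0.17067; denominator = 1 + 33.293×0.17067 = 6.6822.
N = 1.68×10^6/6.6822 = 251414.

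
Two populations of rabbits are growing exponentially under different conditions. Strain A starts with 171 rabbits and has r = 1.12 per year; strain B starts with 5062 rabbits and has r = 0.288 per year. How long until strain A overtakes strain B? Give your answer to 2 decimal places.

4.07 years

Set 171·e^(1.12t) = 5062·e^(0.288t).
e^((1.12 − 0.288)t) = 5062/171 → e^(0.832·t) = 29.602.
0.832·t = ln(29.602) = 3.3879, so t = 3.3879/0.832 = 4.0719.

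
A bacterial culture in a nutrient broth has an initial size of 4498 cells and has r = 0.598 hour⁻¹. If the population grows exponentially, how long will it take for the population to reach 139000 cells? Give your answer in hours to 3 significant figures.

5.74 hours

Set N₀·e^(rt) = 139000: e^(0.598·t) = 139000/4498 = 30.903.
0.598·t = ln(30.903) = 3.4308, so t = 3.4308/0.598 = 5.7372.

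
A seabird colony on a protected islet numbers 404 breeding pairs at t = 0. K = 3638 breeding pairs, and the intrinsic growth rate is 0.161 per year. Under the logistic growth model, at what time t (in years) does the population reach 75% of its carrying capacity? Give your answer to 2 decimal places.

19.74 years

A = (K − N₀)/N₀ = (3638 − 404)/404 = 8.005.
Solve 3638/(1 + 8.005·e^(−0.161t)) = 2728.5: 1 + 8.005·e^(−0.161t) = 1.3333, so e^(−0.161t) = 0.0416409.
−0.161·t = ln(0.0416409) = -3.1787, so t = 3.1787/0.161 = 19.743.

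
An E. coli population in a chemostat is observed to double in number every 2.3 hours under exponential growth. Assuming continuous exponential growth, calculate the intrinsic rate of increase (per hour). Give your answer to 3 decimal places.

r = ln(2)/t_d = 0.6931/2.3 = 0.30137.

0.301 per hour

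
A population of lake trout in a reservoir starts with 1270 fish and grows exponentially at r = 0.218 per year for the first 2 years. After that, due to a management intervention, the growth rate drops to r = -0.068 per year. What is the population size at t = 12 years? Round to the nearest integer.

Phase 1: N(2) = 1270·e^(0.218×2) = 1270·e^0.436 = 1964.07.
Phase 2 runs for 12 − 2 = 10 years at r = -0.068.
N(12) = 1964.07·e^(-0.068×10) = 1964.07·e^-0.68 = 995.029.

995 fish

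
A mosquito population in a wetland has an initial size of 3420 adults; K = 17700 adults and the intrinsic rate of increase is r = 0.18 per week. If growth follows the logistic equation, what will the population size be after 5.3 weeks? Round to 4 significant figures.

6786 adults

A = (K − N₀)/N₀ = (17700 − 3420)/3420 = 4.1754.
N(t) = K/(1 + A·e^(−rt)) = 17700/(1 + 4.1754×e^(−0.18×5.3)).
e^(−0.954) = 0.3852; denominator = 1 + 4.1754×0.3852 = 2.6084.
N = 17700/2.6084 = 6785.85.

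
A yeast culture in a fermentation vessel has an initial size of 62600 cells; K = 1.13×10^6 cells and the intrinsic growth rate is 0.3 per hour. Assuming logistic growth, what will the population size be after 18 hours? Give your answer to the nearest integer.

A = (K − N₀)/N₀ = (1.13×10^6 − 62600)/62600 = 17.051.
N(t) = K/(1 + A·e^(−rt)) = 1.13×10^6/(1 + 17.051×e^(−0.3×18)).
e^(−5.4) = 0.0045166; denominator = 1 + 17.051×0.0045166 = 1.077.
N = 1.13×10^6/1.077 = 1.049198×10^6.

1049198 cells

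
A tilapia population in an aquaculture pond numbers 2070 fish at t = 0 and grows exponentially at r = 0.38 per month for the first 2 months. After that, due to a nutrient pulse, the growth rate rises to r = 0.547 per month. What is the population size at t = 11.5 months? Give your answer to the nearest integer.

799550 fish

Phase 1: N(2) = 2070·e^(0.38×2) = 2070·e^0.76 = 4426.23.
Phase 2 runs for 11.5 − 2 = 9.5 months at r = 0.547.
N(11.5) = 4426.23·e^(0.547×9.5) = 4426.23·e^5.197 = 799550.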